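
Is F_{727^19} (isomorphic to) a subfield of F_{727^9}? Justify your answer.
No: F_{727^19} is not a subfield of F_{727^9}

F_{p^m} embeds in F_{p^n} iff m | n. Here 19 ∤ 9 (since 9 = 0·19 + 9 with remainder 9 ≠ 0), so F_{727^19} is not a subfield of F_{727^9}. Equivalently: if it were, the tower law would give 19 = [F_{727^19}:F_727] dividing [F_{727^9}:F_727] = 9, contradiction.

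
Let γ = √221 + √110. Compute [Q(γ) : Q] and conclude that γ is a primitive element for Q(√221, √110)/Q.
[Q(γ) : Q] = 4 (equivalently, Q(γ) = Q(√221, √110))

Obviously Q(γ) ⊆ Q(√221, √110), and [Q(√221, √110):Q] = 4 (since 221, 110 are distinct squarefree integers > 1 with 24310 not a perfect square). To show equality we compute the minimal polynomial of γ. From γ = √221 + √110: γ^2 = 221 + 2√(24310) + 110 = 331 + 2√(24310), so γ^2 - 331 = 2√(24310); squaring, (γ^2 - 331)^2 = 4·24310, i.e. γ^4 - 662γ^2 + 109561 - 97240 = 0, i.e. γ^4 - 662γ^2 + 12321 = 0. So γ is a root of x^4 - 662x^2 + 12321. This polynomial is irreducible over Q: it has no rational root (each ±√221 ± √110 is irrational), and any factorization into two quadratics over Q would force √(24310) ∈ Q (pairing opposite roots) or √221, √110 ∈ Q (other pairings), all impossible. Hence [Q(γ):Q] = 4 = [Q(√221, √110):Q], so Q(γ) = Q(√221, √110).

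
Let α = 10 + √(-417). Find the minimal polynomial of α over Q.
m_α(x) = x^2 - 20x + 517

From α - 10 = √(-417), squaring gives (α - 10)^2 = -417, i.e. α^2 - 20α + 100 = -417, so α^2 - 20α + 517 = 0. The discriminant of x^2 - 20x + 517 is (-20)^2 - 4·(517) = 400 - 2068 = -1668, and 4·(-417) is not a perfect square in Q since -417 is squarefree and ≠ 1. Hence x^2 - 20x + 517 is irreducible over Q and is the minimal polynomial of α.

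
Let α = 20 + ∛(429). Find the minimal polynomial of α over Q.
m_α(x) = x^3 - 60x^2 + 1200x - 8429

Set β = α - 20 = ∛(429), so β^3 = 429. Then (α - 20)^3 - 429 = 0, i.e. α is a root of g(x) = (x - 20)^3 - 429 = x^3 - 60x^2 + 1200x - 8429. Since g(x) = h(x - 20) where h(x) = x^3 - 429, and h is irreducible over Q (because 429 is not a perfect cube, so h has no rational root, and a monic cubic with no rational root is irreducible), g is also irreducible (irreducibility is preserved under the substitution x → x - 20). Hence m_α(x) = x^3 - 60x^2 + 1200x - 8429.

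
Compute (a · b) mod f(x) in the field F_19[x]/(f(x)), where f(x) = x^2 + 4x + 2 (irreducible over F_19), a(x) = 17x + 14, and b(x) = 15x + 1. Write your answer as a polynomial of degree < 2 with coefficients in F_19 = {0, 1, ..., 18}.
a · b ≡ 5x + 17 (mod f(x))

Multiply in F_19[x]: a(x)·b(x) = (17x + 14)·(15x + 1) = 8x^2 + 18x + 14. This has degree ≥ 2, so divide by f(x) over F_19: 8x^2 + 18x + 14 = (8)·(x^2 + 4x + 2) + (5x + 17). Hence a·b ≡ 5x + 17 (mod f). (F_19[x]/(f) is a field with 19^2 = 361 elements since f is irreducible of degree 2.)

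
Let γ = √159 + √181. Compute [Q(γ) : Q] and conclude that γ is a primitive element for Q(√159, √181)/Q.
[Q(γ) : Q] = 4 (equivalently, Q(γ) = Q(√159, √181))

Obviously Q(γ) ⊆ Q(√159, √181), and [Q(√159, √181):Q] = 4 (since 159, 181 are distinct squarefree integers > 1 with 28779 not a perfect square). To show equality we compute the minimal polynomial of γ. From γ = √159 + √181: γ^2 = 159 + 2√(28779) + 181 = 340 + 2√(28779), so γ^2 - 340 = 2√(28779); squaring, (γ^2 - 340)^2 = 4·28779, i.e. γ^4 - 680γ^2 + 115600 - 115116 = 0, i.e. γ^4 - 680γ^2 + 484 = 0. So γ is a root of x^4 - 680x^2 + 484. This polynomial is irreducible over Q: it has no rational root (each ±√159 ± √181 is irrational), and any factorization into two quadratics over Q would force √(28779) ∈ Q (pairing opposite roots) or √159, √181 ∈ Q (other pairings), all impossible. Hence [Q(γ):Q] = 4 = [Q(√159, √181):Q], so Q(γ) = Q(√159, √181).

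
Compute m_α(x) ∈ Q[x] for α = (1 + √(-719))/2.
m_α(x) = x^2 - x + 180

From 2α - 1 = √(-719), squaring gives (2α - 1)^2 = -719, i.e. 4α^2 - 4α + 1 = -719, so α^2 - α + (1 + 719)/4 = 0. Since -719 ≡ 1 (mod 4), (1 + 719)/4 = 180 ∈ Z. The polynomial x^2 - x + 180 has discriminant 1 - 4·(180) = -719, which is not a perfect square in Q (d = -719 is squarefree and ≠ 1), so x^2 - x + 180 is irreducible over Q. It is the minimal polynomial of α.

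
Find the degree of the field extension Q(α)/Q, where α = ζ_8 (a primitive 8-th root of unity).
[Q(α):Q] = 4

The minimal polynomial of ζ_8 over Q is the 8-th cyclotomic polynomial Φ_8(x), which is irreducible over Q and has degree φ(8) = 4. Hence [Q(α):Q] = φ(8) = 4.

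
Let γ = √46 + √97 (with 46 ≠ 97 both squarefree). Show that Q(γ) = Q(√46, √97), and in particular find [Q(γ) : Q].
[Q(γ) : Q] = 4 (equivalently, Q(γ) = Q(√46, √97))

Obviously Q(γ) ⊆ Q(√46, √97), and [Q(√46, √97):Q] = 4 (since 46, 97 are distinct squarefree integers > 1 with 4462 not a perfect square). To show equality we compute the minimal polynomial of γ. From γ = √46 + √97: γ^2 = 46 + 2√(4462) + 97 = 143 + 2√(4462), so γ^2 - 143 = 2√(4462); squaring, (γ^2 - 143)^2 = 4·4462, i.e. γ^4 - 286γ^2 + 20449 - 17848 = 0, i.e. γ^4 - 286γ^2 + 2601 = 0. So γ is a root of x^4 - 286x^2 + 2601. This polynomial is irreducible over Q: it has no rational root (each ±√46 ± √97 is irrational), and any factorization into two quadratics over Q would force √(4462) ∈ Q (pairing opposite roots) or √46, √97 ∈ Q (other pairings), all impossible. Hence [Q(γ):Q] = 4 = [Q(√46, √97):Q], so Q(γ) = Q(√46, √97).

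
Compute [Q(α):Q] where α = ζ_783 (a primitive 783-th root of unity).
[Q(α):Q] = 504

The minimal polynomial of ζ_783 over Q is the 783-th cyclotomic polynomial Φ_783(x), which is irreducible over Q and has degree φ(783) = 504. Hence [Q(α):Q] = φ(783) = 504.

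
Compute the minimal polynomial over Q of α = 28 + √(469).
m_α(x) = x^2 - 56x + 315

From α - 28 = √(469), squaring gives (α - 28)^2 = 469, i.e. α^2 - 56α + 784 = 469, so α^2 - 56α + 315 = 0. The discriminant of x^2 - 56x + 315 is (-56)^2 - 4·(315) = 3136 - 1260 = 1876, and 4·(469) is not a perfect square in Q since 469 is squarefree and ≠ 1. Hence x^2 - 56x + 315 is irreducible over Q and is the minimal polynomial of α.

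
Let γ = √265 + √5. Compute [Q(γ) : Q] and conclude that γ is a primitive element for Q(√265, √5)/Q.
[Q(γ) : Q] = 4 (equivalently, Q(γ) = Q(√265, √5))

Obviously Q(γ) ⊆ Q(√265, √5), and [Q(√265, √5):Q] = 4 (since 265, 5 are distinct squarefree integers > 1 with 1325 not a perfect square). To show equality we compute the minimal polynomial of γ. From γ = √265 + √5: γ^2 = 265 + 2√(1325) + 5 = 270 + 2√(1325), so γ^2 - 270 = 2√(1325); squaring, (γ^2 - 270)^2 = 4·1325, i.e. γ^4 - 540γ^2 + 72900 - 5300 = 0, i.e. γ^4 - 540γ^2 + 67600 = 0. So γ is a root of x^4 - 540x^2 + 67600. This polynomial is irreducible over Q: it has no rational root (each ±√265 ± √5 is irrational), and any factorization into two quadratics over Q would force √(1325) ∈ Q (pairing opposite roots) or √265, √5 ∈ Q (other pairings), all impossible. Hence [Q(γ):Q] = 4 = [Q(√265, √5):Q], so Q(γ) = Q(√265, √5).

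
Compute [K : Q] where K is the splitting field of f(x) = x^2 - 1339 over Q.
[K : Q] = 2

f(x) = x^2 - 1339 factors as (x - √1339)(x + √1339). The splitting field is K = Q(√1339). Since 1339 is squarefree and > 1, it is not a perfect square, so x^2 - 1339 is irreducible over Q and [Q(√1339) : Q] = 2. Hence [K : Q] = 2.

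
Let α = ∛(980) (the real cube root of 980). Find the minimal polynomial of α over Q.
m_α(x) = x^3 - 980

α satisfies α^3 = 980, so x^3 - 980 annihilates α. By the rational root test, a rational root p/q (in lowest terms) of x^3 - 980 would satisfy p^3 = 980 q^3, forcing q = 1 and p^3 = 980; but 980 is not a perfect cube, contradiction. A monic cubic over Q with no rational root is irreducible (any nontrivial factorization would include a linear factor). Hence x^3 - 980 is the minimal polynomial of α, and in particular [Q(α):Q] = 3.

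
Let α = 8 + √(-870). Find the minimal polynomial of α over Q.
m_α(x) = x^2 - 16x + 934

From α - 8 = √(-870), squaring gives (α - 8)^2 = -870, i.e. α^2 - 16α + 64 = -870, so α^2 - 16α + 934 = 0. The discriminant of x^2 - 16x + 934 is (-16)^2 - 4·(934) = 256 - 3736 = -3480, and 4·(-870) is not a perfect square in Q since -870 is squarefree and ≠ 1. Hence x^2 - 16x + 934 is irreducible over Q and is the minimal polynomial of α.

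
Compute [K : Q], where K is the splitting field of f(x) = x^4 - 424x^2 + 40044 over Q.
[K : Q] = 4

Solving the quadratic in x^2: x^2 = (424 ± √(424^2 - 4·40044))/2 = (424 ± √19600)/2 = (424 ± 140)/2, giving x^2 = 142 or x^2 = 282. So f(x) = (x^2 - 142)(x^2 - 282) and the roots of f are ±√142, ±√282. Hence the splitting field is K = Q(√142, √282). Since 142 and 282 are distinct squarefree integers > 1, their product 40044 is not a perfect square, so √282 ∉ Q(√142). By the tower law [K:Q] = [Q(√142,√282):Q(√142)] · [Q(√142):Q] = 2 · 2 = 4.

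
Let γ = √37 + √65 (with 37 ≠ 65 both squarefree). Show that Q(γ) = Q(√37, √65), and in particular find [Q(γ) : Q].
[Q(γ) : Q] = 4 (equivalently, Q(γ) = Q(√37, √65))

Obviously Q(γ) ⊆ Q(√37, √65), and [Q(√37, √65):Q] = 4 (since 37, 65 are distinct squarefree integers > 1 with 2405 not a perfect square). To show equality we compute the minimal polynomial of γ. From γ = √37 + √65: γ^2 = 37 + 2√(2405) + 65 = 102 + 2√(2405), so γ^2 - 102 = 2√(2405); squaring, (γ^2 - 102)^2 = 4·2405, i.e. γ^4 - 204γ^2 + 10404 - 9620 = 0, i.e. γ^4 - 204γ^2 + 784 = 0. So γ is a root of x^4 - 204x^2 + 784. This polynomial is irreducible over Q: it has no rational root (each ±√37 ± √65 is irrational), and any factorization into two quadratics over Q would force √(2405) ∈ Q (pairing opposite roots) or √37, √65 ∈ Q (other pairings), all impossible. Hence [Q(γ):Q] = 4 = [Q(√37, √65):Q], so Q(γ) = Q(√37, √65).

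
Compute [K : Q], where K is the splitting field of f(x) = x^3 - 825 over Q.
[K : Q] = 6

The roots of x^3 - 825 are ∛825, ω∛825, ω^2∛825 where ω = e^(2πi/3) is a primitive cube root of unity, so K = Q(∛825, ω). Now [Q(∛825):Q] = 3 (since 825 is not a perfect cube, x^3 - 825 is irreducible) and [Q(ω):Q] = 2. Both 2 and 3 divide [K:Q], and [K:Q] ≤ 3·2 = 6, so [K:Q] = 6. (Equivalently: Q(∛825) ⊂ R but ω ∉ R, so [K : Q(∛825)] = 2.)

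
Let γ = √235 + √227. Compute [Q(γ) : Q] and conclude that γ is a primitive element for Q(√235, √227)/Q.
[Q(γ) : Q] = 4 (equivalently, Q(γ) = Q(√235, √227))

Obviously Q(γ) ⊆ Q(√235, √227), and [Q(√235, √227):Q] = 4 (since 235, 227 are distinct squarefree integers > 1 with 53345 not a perfect square). To show equality we compute the minimal polynomial of γ. From γ = √235 + √227: γ^2 = 235 + 2√(53345) + 227 = 462 + 2√(53345), so γ^2 - 462 = 2√(53345); squaring, (γ^2 - 462)^2 = 4·53345, i.e. γ^4 - 924γ^2 + 213444 - 213380 = 0, i.e. γ^4 - 924γ^2 + 64 = 0. So γ is a root of x^4 - 924x^2 + 64. This polynomial is irreducible over Q: it has no rational root (each ±√235 ± √227 is irrational), and any factorization into two quadratics over Q would force √(53345) ∈ Q (pairing opposite roots) or √235, √227 ∈ Q (other pairings), all impossible. Hence [Q(γ):Q] = 4 = [Q(√235, √227):Q], so Q(γ) = Q(√235, √227).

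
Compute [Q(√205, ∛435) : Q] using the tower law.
[Q(√205, ∛435) : Q] = 6

Let L = Q(√205, ∛435). Since Q(√205) ⊂ L and [Q(√205):Q] = 2, the tower law gives 2 | [L:Q]. Likewise Q(∛435) ⊂ L with [Q(∛435):Q] = 3 (because 435 is not a perfect cube), so 3 | [L:Q]. As gcd(2,3) = 1, [L:Q] is divisible by 6. Conversely L is generated over Q by √205 and ∛435, so [L:Q] ≤ 2·3 = 6. Therefore [Q(√205, ∛435) : Q] = 6.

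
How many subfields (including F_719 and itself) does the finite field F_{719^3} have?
F_{719^3} has 2 subfields

The subfields of F_{p^n} are exactly the fields F_{p^d} for d | n (each is the fixed field of the unique index-d subgroup of Gal(F_{p^n}/F_p) ≅ Z/nZ). The divisors of n = 3 are {1, 3}, giving 2 subfields: F_{719^1}, F_{719^3}.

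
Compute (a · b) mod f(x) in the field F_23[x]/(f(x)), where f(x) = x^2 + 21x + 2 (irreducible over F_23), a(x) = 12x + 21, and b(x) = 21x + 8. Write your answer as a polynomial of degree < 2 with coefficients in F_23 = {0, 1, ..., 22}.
a · b ≡ 6x + 9 (mod f(x))

Multiply in F_23[x]: a(x)·b(x) = (12x + 21)·(21x + 8) = 22x^2 + 8x + 7. This has degree ≥ 2, so divide by f(x) over F_23: 22x^2 + 8x + 7 = (22)·(x^2 + 21x + 2) + (6x + 9). Hence a·b ≡ 6x + 9 (mod f). (F_23[x]/(f) is a field with 23^2 = 529 elements since f is irreducible of degree 2.)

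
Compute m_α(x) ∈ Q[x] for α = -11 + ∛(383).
m_α(x) = x^3 + 33x^2 + 363x + 948

Set β = α + 11 = ∛(383), so β^3 = 383. Then (α + 11)^3 - 383 = 0, i.e. α is a root of g(x) = (x + 11)^3 - 383 = x^3 + 33x^2 + 363x + 948. Since g(x) = h(x + 11) where h(x) = x^3 - 383, and h is irreducible over Q (because 383 is not a perfect cube, so h has no rational root, and a monic cubic with no rational root is irreducible), g is also irreducible (irreducibility is preserved under the substitution x → x + 11). Hence m_α(x) = x^3 + 33x^2 + 363x + 948.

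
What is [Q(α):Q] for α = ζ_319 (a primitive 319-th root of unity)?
[Q(α):Q] = 280

The minimal polynomial of ζ_319 over Q is the 319-th cyclotomic polynomial Φ_319(x), which is irreducible over Q and has degree φ(319) = 280. Hence [Q(α):Q] = φ(319) = 280.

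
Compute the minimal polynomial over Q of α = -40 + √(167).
m_α(x) = x^2 + 80x + 1433

From α + 40 = √(167), squaring gives (α + 40)^2 = 167, i.e. α^2 + 80α + 1600 = 167, so α^2 + 80α + 1433 = 0. The discriminant of x^2 + 80x + 1433 is (80)^2 - 4·(1433) = 6400 - 5732 = 668, and 4·(167) is not a perfect square in Q since 167 is squarefree and ≠ 1. Hence x^2 + 80x + 1433 is irreducible over Q and is the minimal polynomial of α.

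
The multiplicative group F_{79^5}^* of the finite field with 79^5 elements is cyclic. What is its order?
|F_{79^5}^*| = 3077056398

F_{79^5} has 79^5 = 3077056399 elements; its multiplicative group consists of all nonzero elements, so |F_{79^5}^*| = 3077056399 - 1 = 3077056398. (It is cyclic since any finite subgroup of the multiplicative group of a field is cyclic.)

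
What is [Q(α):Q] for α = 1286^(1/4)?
[Q(α):Q] = 4

α is a root of x^4 - 1286. By Eisenstein's criterion at the prime p = 2 (which divides the constant term 1286 but p^2 = 4 does not, since 1286 is squarefree), x^4 - 1286 is irreducible over Q. Hence [Q(α):Q] = 4.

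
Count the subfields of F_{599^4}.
F_{599^4} has 3 subfields

The subfields of F_{p^n} are exactly the fields F_{p^d} for d | n (each is the fixed field of the unique index-d subgroup of Gal(F_{p^n}/F_p) ≅ Z/nZ). The divisors of n = 4 are {1, 2, 4}, giving 3 subfields: F_{599^1}, F_{599^2}, F_{599^4}.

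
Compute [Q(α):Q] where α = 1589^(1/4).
[Q(α):Q] = 4

α is a root of x^4 - 1589. By Eisenstein's criterion at the prime p = 7 (which divides the constant term 1589 but p^2 = 49 does not, since 1589 is squarefree), x^4 - 1589 is irreducible over Q. Hence [Q(α):Q] = 4.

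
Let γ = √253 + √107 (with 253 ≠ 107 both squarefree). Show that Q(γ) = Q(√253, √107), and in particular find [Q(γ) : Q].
[Q(γ) : Q] = 4 (equivalently, Q(γ) = Q(√253, √107))

Obviously Q(γ) ⊆ Q(√253, √107), and [Q(√253, √107):Q] = 4 (since 253, 107 are distinct squarefree integers > 1 with 27071 not a perfect square). To show equality we compute the minimal polynomial of γ. From γ = √253 + √107: γ^2 = 253 + 2√(27071) + 107 = 360 + 2√(27071), so γ^2 - 360 = 2√(27071); squaring, (γ^2 - 360)^2 = 4·27071, i.e. γ^4 - 720γ^2 + 129600 - 108284 = 0, i.e. γ^4 - 720γ^2 + 21316 = 0. So γ is a root of x^4 - 720x^2 + 21316. This polynomial is irreducible over Q: it has no rational root (each ±√253 ± √107 is irrational), and any factorization into two quadratics over Q would force √(27071) ∈ Q (pairing opposite roots) or √253, √107 ∈ Q (other pairings), all impossible. Hence [Q(γ):Q] = 4 = [Q(√253, √107):Q], so Q(γ) = Q(√253, √107).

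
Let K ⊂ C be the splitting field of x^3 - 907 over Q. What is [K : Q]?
[K : Q] = 6

The roots of x^3 - 907 are ∛907, ω∛907, ω^2∛907 where ω = e^(2πi/3) is a primitive cube root of unity, so K = Q(∛907, ω). Now [Q(∛907):Q] = 3 (since 907 is not a perfect cube, x^3 - 907 is irreducible) and [Q(ω):Q] = 2. Both 2 and 3 divide [K:Q], and [K:Q] ≤ 3·2 = 6, so [K:Q] = 6. (Equivalently: Q(∛907) ⊂ R but ω ∉ R, so [K : Q(∛907)] = 2.)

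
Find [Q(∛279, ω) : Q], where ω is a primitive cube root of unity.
[Q(∛279, ω) : Q] = 6

[Q(∛279):Q] = 3 (min poly x^3 - 279, irreducible since 279 is not a perfect cube). [Q(ω):Q] = 2 (min poly x^2 + x + 1). Since Q(∛279) ⊂ R and ω ∉ R, we have ω ∉ Q(∛279), so x^2 + x + 1 remains irreducible over Q(∛279) and [Q(∛279, ω) : Q(∛279)] = 2. By the tower law, [Q(∛279, ω) : Q] = 3 · 2 = 6. (In fact Q(∛279, ω) is the splitting field of x^3 - 279 over Q.)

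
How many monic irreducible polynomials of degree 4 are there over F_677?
There are 52516253478 monic irreducible polynomials of degree 4 over F_677

Each element of F_{677^4} that lies in no proper subfield is a root of exactly one monic irreducible of degree 4 over F_677, and each such polynomial has 4 distinct roots in F_{677^4}. By Möbius inversion the count is N_677(4) = (1/4) Σ_{d|4} μ(4/d) · 677^d = (1/4)(μ(4)·677^1 + μ(2)·677^2 + μ(1)·677^4) = 210065013912/4 = 52516253478.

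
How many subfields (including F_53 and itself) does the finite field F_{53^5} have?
F_{53^5} has 2 subfields

The subfields of F_{p^n} are exactly the fields F_{p^d} for d | n (each is the fixed field of the unique index-d subgroup of Gal(F_{p^n}/F_p) ≅ Z/nZ). The divisors of n = 5 are {1, 5}, giving 2 subfields: F_{53^1}, F_{53^5}.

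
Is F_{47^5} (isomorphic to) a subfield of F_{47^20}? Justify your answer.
Yes: F_{47^5} is a subfield of F_{47^20}

F_{p^m} embeds in F_{p^n} iff m | n (since F_{p^n} is the splitting field of x^(p^n) - x, and F_{p^m} ⊂ F_{p^n} forces p^n to be a power of p^m, i.e. m | n; conversely if m | n then every root of x^(p^m) - x is a root of x^(p^n) - x). Here 5 | 20 (since 20 = 4·5), so F_{47^5} is a subfield of F_{47^20}, and [F_{47^20} : F_{47^5}] = 20/5 = 4.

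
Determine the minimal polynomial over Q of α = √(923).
m_α(x) = x^2 - 923

α satisfies α^2 - 923 = 0, so x^2 - 923 annihilates α. Since d = 923 is squarefree and ≠ 1, it is not a perfect square in Q, so x^2 - 923 has no rational root and is therefore irreducible over Q (a degree-2 polynomial over a field is irreducible iff it has no root). Hence m_α(x) = x^2 - 923.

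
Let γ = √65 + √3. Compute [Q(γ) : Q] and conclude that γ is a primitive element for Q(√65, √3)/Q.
[Q(γ) : Q] = 4 (equivalently, Q(γ) = Q(√65, √3))

Obviously Q(γ) ⊆ Q(√65, √3), and [Q(√65, √3):Q] = 4 (since 65, 3 are distinct squarefree integers > 1 with 195 not a perfect square). To show equality we compute the minimal polynomial of γ. From γ = √65 + √3: γ^2 = 65 + 2√(195) + 3 = 68 + 2√(195), so γ^2 - 68 = 2√(195); squaring, (γ^2 - 68)^2 = 4·195, i.e. γ^4 - 136γ^2 + 4624 - 780 = 0, i.e. γ^4 - 136γ^2 + 3844 = 0. So γ is a root of x^4 - 136x^2 + 3844. This polynomial is irreducible over Q: it has no rational root (each ±√65 ± √3 is irrational), and any factorization into two quadratics over Q would force √(195) ∈ Q (pairing opposite roots) or √65, √3 ∈ Q (other pairings), all impossible. Hence [Q(γ):Q] = 4 = [Q(√65, √3):Q], so Q(γ) = Q(√65, √3).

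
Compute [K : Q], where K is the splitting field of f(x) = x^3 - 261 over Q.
[K : Q] = 6

The roots of x^3 - 261 are ∛261, ω∛261, ω^2∛261 where ω = e^(2πi/3) is a primitive cube root of unity, so K = Q(∛261, ω). Now [Q(∛261):Q] = 3 (since 261 is not a perfect cube, x^3 - 261 is irreducible) and [Q(ω):Q] = 2. Both 2 and 3 divide [K:Q], and [K:Q] ≤ 3·2 = 6, so [K:Q] = 6. (Equivalently: Q(∛261) ⊂ R but ω ∉ R, so [K : Q(∛261)] = 2.)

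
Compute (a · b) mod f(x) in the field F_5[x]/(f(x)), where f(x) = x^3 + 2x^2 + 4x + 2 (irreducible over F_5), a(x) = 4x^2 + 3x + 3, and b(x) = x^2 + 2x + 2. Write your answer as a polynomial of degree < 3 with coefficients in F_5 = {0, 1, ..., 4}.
a · b ≡ 2x (mod f(x))

Multiply in F_5[x]: a(x)·b(x) = (4x^2 + 3x + 3)·(x^2 + 2x + 2) = 4x^4 + x^3 + 2x^2 + 2x + 1. This has degree ≥ 3, so divide by f(x) over F_5: 4x^4 + x^3 + 2x^2 + 2x + 1 = (4x + 3)·(x^3 + 2x^2 + 4x + 2) + (2x). Hence a·b ≡ 2x (mod f). (F_5[x]/(f) is a field with 5^3 = 125 elements since f is irreducible of degree 3.)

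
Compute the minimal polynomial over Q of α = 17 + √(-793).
m_α(x) = x^2 - 34x + 1082

From α - 17 = √(-793), squaring gives (α - 17)^2 = -793, i.e. α^2 - 34α + 289 = -793, so α^2 - 34α + 1082 = 0. The discriminant of x^2 - 34x + 1082 is (-34)^2 - 4·(1082) = 1156 - 4328 = -3172, and 4·(-793) is not a perfect square in Q since -793 is squarefree and ≠ 1. Hence x^2 - 34x + 1082 is irreducible over Q and is the minimal polynomial of α.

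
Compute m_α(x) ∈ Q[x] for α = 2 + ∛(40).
m_α(x) = x^3 - 6x^2 + 12x - 48

Set β = α - 2 = ∛(40), so β^3 = 40. Then (α - 2)^3 - 40 = 0, i.e. α is a root of g(x) = (x - 2)^3 - 40 = x^3 - 6x^2 + 12x - 48. Since g(x) = h(x - 2) where h(x) = x^3 - 40, and h is irreducible over Q (because 40 is not a perfect cube, so h has no rational root, and a monic cubic with no rational root is irreducible), g is also irreducible (irreducibility is preserved under the substitution x → x - 2). Hence m_α(x) = x^3 - 6x^2 + 12x - 48.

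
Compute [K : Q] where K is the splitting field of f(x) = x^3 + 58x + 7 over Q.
[K : Q] = 6

By the rational root test, any rational root of the monic integer polynomial f(x) = x^3 + 58x + 7 must be an integer dividing the constant term 7, i.e. one of ±{1, 7}. Evaluating: f(1) = 66, f(-1) = -52, f(7) = 756, f(-7) = -742; none is 0, so f has no rational root and is therefore irreducible over Q (a cubic with no linear factor over a field is irreducible). For an irreducible cubic, the Galois group is A_3 or S_3 according as the discriminant disc(f) = -4a^3 - 27b^2 = -4·(58)^3 - 27·(7)^2 = -781771 is or is not a square in Q. Here disc(f) = -781771 is not a perfect square in Q, so the Galois group of f over Q is not contained in A_3 and must be all of S_3. The splitting field has degree |S_3| = 6 over Q, so [K : Q] = 6.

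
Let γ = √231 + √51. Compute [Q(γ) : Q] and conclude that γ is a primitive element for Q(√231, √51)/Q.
[Q(γ) : Q] = 4 (equivalently, Q(γ) = Q(√231, √51))

Obviously Q(γ) ⊆ Q(√231, √51), and [Q(√231, √51):Q] = 4 (since 231, 51 are distinct squarefree integers > 1 with 11781 not a perfect square). To show equality we compute the minimal polynomial of γ. From γ = √231 + √51: γ^2 = 231 + 2√(11781) + 51 = 282 + 2√(11781), so γ^2 - 282 = 2√(11781); squaring, (γ^2 - 282)^2 = 4·11781, i.e. γ^4 - 564γ^2 + 79524 - 47124 = 0, i.e. γ^4 - 564γ^2 + 32400 = 0. So γ is a root of x^4 - 564x^2 + 32400. This polynomial is irreducible over Q: it has no rational root (each ±√231 ± √51 is irrational), and any factorization into two quadratics over Q would force √(11781) ∈ Q (pairing opposite roots) or √231, √51 ∈ Q (other pairings), all impossible. Hence [Q(γ):Q] = 4 = [Q(√231, √51):Q], so Q(γ) = Q(√231, √51).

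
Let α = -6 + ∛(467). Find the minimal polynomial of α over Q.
m_α(x) = x^3 + 18x^2 + 108x - 251

Set β = α + 6 = ∛(467), so β^3 = 467. Then (α + 6)^3 - 467 = 0, i.e. α is a root of g(x) = (x + 6)^3 - 467 = x^3 + 18x^2 + 108x - 251. Since g(x) = h(x + 6) where h(x) = x^3 - 467, and h is irreducible over Q (because 467 is not a perfect cube, so h has no rational root, and a monic cubic with no rational root is irreducible), g is also irreducible (irreducibility is preserved under the substitution x → x + 6). Hence m_α(x) = x^3 + 18x^2 + 108x - 251.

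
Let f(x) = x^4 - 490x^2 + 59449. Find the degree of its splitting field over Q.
[K : Q] = 4

Solving the quadratic in x^2: x^2 = (490 ± √(490^2 - 4·59449))/2 = (490 ± √2304)/2 = (490 ± 48)/2, giving x^2 = 269 or x^2 = 221. So f(x) = (x^2 - 269)(x^2 - 221) and the roots of f are ±√269, ±√221. Hence the splitting field is K = Q(√269, √221). Since 269 and 221 are distinct squarefree integers > 1, their product 59449 is not a perfect square, so √221 ∉ Q(√269). By the tower law [K:Q] = [Q(√269,√221):Q(√269)] · [Q(√269):Q] = 2 · 2 = 4.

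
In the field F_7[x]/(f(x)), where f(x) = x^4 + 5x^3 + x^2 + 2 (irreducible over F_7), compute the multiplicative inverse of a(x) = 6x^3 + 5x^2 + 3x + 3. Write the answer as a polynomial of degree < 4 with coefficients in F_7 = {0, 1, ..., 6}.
a(x)^(-1) ≡ 3x^3 + 3x^2 + 3x + 1 (mod f(x))

Since f is irreducible over F_7, F_7[x]/(f) is a field and a(x) ≠ 0 has an inverse. Apply the extended Euclidean algorithm to f(x) and a(x) in F_7[x]: f(x) = (6x + 4)·a(x) + (5x^2 + 5x + 4);  a(x) = (4x + 4)·(5x^2 + 5x + 4) + (2x + 1);  (5x^2 + 5x + 4) = (6x + 3)·(2x + 1) + (1). The last nonzero remainder is the constant 1 = gcd(f, a) in F_7. Back-substituting through the division chain expresses 1 = s(x)·a(x) + t(x)·f(x) with s(x) ≡ 3x^3 + 3x^2 + 3x + 1 (mod f), so a(x)^(-1) ≡ s(x) = 3x^3 + 3x^2 + 3x + 1 (mod f). Check: (6x^3 + 5x^2 + 3x + 3)·(3x^3 + 3x^2 + 3x + 1) = 4x^6 + 5x^5 + 4x^3 + 2x^2 + 5x + 3 ≡ 1 (mod x^4 + 5x^3 + x^2 + 2).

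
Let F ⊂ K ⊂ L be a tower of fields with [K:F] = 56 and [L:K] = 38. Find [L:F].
[L:F] = 2128

The tower law says that for any tower of field extensions F ⊂ K ⊂ L with finite degrees, [L:F] = [L:K] · [K:F]. Here this gives [L:F] = 38 · 56 = 2128.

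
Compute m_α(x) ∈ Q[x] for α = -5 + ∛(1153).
m_α(x) = x^3 + 15x^2 + 75x - 1028

Set β = α + 5 = ∛(1153), so β^3 = 1153. Then (α + 5)^3 - 1153 = 0, i.e. α is a root of g(x) = (x + 5)^3 - 1153 = x^3 + 15x^2 + 75x - 1028. Since g(x) = h(x + 5) where h(x) = x^3 - 1153, and h is irreducible over Q (because 1153 is not a perfect cube, so h has no rational root, and a monic cubic with no rational root is irreducible), g is also irreducible (irreducibility is preserved under the substitution x → x + 5). Hence m_α(x) = x^3 + 15x^2 + 75x - 1028.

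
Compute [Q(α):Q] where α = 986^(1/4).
[Q(α):Q] = 4

α is a root of x^4 - 986. By Eisenstein's criterion at the prime p = 2 (which divides the constant term 986 but p^2 = 4 does not, since 986 is squarefree), x^4 - 986 is irreducible over Q. Hence [Q(α):Q] = 4.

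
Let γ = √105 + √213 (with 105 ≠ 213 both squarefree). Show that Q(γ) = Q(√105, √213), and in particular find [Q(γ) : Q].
[Q(γ) : Q] = 4 (equivalently, Q(γ) = Q(√105, √213))

Obviously Q(γ) ⊆ Q(√105, √213), and [Q(√105, √213):Q] = 4 (since 105, 213 are distinct squarefree integers > 1 with 22365 not a perfect square). To show equality we compute the minimal polynomial of γ. From γ = √105 + √213: γ^2 = 105 + 2√(22365) + 213 = 318 + 2√(22365), so γ^2 - 318 = 2√(22365); squaring, (γ^2 - 318)^2 = 4·22365, i.e. γ^4 - 636γ^2 + 101124 - 89460 = 0, i.e. γ^4 - 636γ^2 + 11664 = 0. So γ is a root of x^4 - 636x^2 + 11664. This polynomial is irreducible over Q: it has no rational root (each ±√105 ± √213 is irrational), and any factorization into two quadratics over Q would force √(22365) ∈ Q (pairing opposite roots) or √105, √213 ∈ Q (other pairings), all impossible. Hence [Q(γ):Q] = 4 = [Q(√105, √213):Q], so Q(γ) = Q(√105, √213).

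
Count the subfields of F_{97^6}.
F_{97^6} has 4 subfields

The subfields of F_{p^n} are exactly the fields F_{p^d} for d | n (each is the fixed field of the unique index-d subgroup of Gal(F_{p^n}/F_p) ≅ Z/nZ). The divisors of n = 6 are {1, 2, 3, 6}, giving 4 subfields: F_{97^1}, F_{97^2}, F_{97^3}, F_{97^6}.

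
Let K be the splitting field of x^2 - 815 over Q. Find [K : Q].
[K : Q] = 2

f(x) = x^2 - 815 factors as (x - √815)(x + √815). The splitting field is K = Q(√815). Since 815 is squarefree and > 1, it is not a perfect square, so x^2 - 815 is irreducible over Q and [Q(√815) : Q] = 2. Hence [K : Q] = 2.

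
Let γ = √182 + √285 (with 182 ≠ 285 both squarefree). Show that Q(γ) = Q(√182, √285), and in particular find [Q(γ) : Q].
[Q(γ) : Q] = 4 (equivalently, Q(γ) = Q(√182, √285))

Obviously Q(γ) ⊆ Q(√182, √285), and [Q(√182, √285):Q] = 4 (since 182, 285 are distinct squarefree integers > 1 with 51870 not a perfect square). To show equality we compute the minimal polynomial of γ. From γ = √182 + √285: γ^2 = 182 + 2√(51870) + 285 = 467 + 2√(51870), so γ^2 - 467 = 2√(51870); squaring, (γ^2 - 467)^2 = 4·51870, i.e. γ^4 - 934γ^2 + 218089 - 207480 = 0, i.e. γ^4 - 934γ^2 + 10609 = 0. So γ is a root of x^4 - 934x^2 + 10609. This polynomial is irreducible over Q: it has no rational root (each ±√182 ± √285 is irrational), and any factorization into two quadratics over Q would force √(51870) ∈ Q (pairing opposite roots) or √182, √285 ∈ Q (other pairings), all impossible. Hence [Q(γ):Q] = 4 = [Q(√182, √285):Q], so Q(γ) = Q(√182, √285).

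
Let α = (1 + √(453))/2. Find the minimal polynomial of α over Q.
m_α(x) = x^2 - x - 113

From 2α - 1 = √(453), squaring gives (2α - 1)^2 = 453, i.e. 4α^2 - 4α + 1 = 453, so α^2 - α + (1 - 453)/4 = 0. Since 453 ≡ 1 (mod 4), (1 - 453)/4 = -113 ∈ Z. The polynomial x^2 - x - 113 has discriminant 1 - 4·(-113) = 453, which is not a perfect square in Q (d = 453 is squarefree and ≠ 1), so x^2 - x - 113 is irreducible over Q. It is the minimal polynomial of α.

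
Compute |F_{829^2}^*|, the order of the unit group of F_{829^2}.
|F_{829^2}^*| = 687240

F_{829^2} has 829^2 = 687241 elements; its multiplicative group consists of all nonzero elements, so |F_{829^2}^*| = 687241 - 1 = 687240. (It is cyclic since any finite subgroup of the multiplicative group of a field is cyclic.)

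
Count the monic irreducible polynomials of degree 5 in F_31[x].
There are 5725824 monic irreducible polynomials of degree 5 over F_31

Each element of F_{31^5} that lies in no proper subfield is a root of exactly one monic irreducible of degree 5 over F_31, and each such polynomial has 5 distinct roots in F_{31^5}. By Möbius inversion the count is N_31(5) = (1/5) Σ_{d|5} μ(5/d) · 31^d = (1/5)(μ(5)·31^1 + μ(1)·31^5) = 28629120/5 = 5725824.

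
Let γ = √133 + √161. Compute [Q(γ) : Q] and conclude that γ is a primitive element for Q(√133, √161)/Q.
[Q(γ) : Q] = 4 (equivalently, Q(γ) = Q(√133, √161))

Obviously Q(γ) ⊆ Q(√133, √161), and [Q(√133, √161):Q] = 4 (since 133, 161 are distinct squarefree integers > 1 with 21413 not a perfect square). To show equality we compute the minimal polynomial of γ. From γ = √133 + √161: γ^2 = 133 + 2√(21413) + 161 = 294 + 2√(21413), so γ^2 - 294 = 2√(21413); squaring, (γ^2 - 294)^2 = 4·21413, i.e. γ^4 - 588γ^2 + 86436 - 85652 = 0, i.e. γ^4 - 588γ^2 + 784 = 0. So γ is a root of x^4 - 588x^2 + 784. This polynomial is irreducible over Q: it has no rational root (each ±√133 ± √161 is irrational), and any factorization into two quadratics over Q would force √(21413) ∈ Q (pairing opposite roots) or √133, √161 ∈ Q (other pairings), all impossible. Hence [Q(γ):Q] = 4 = [Q(√133, √161):Q], so Q(γ) = Q(√133, √161).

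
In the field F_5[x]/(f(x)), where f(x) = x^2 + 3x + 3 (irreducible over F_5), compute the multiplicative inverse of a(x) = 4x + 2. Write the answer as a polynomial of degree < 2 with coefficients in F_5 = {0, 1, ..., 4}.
a(x)^(-1) ≡ 2x (mod f(x))

Since f is irreducible over F_5, F_5[x]/(f) is a field and a(x) ≠ 0 has an inverse. Apply the extended Euclidean algorithm to f(x) and a(x) in F_5[x]: f(x) = (4x)·a(x) + (3). The last nonzero remainder is the constant 3 = gcd(f, a) in F_5. Back-substituting through the division chain expresses 3 = s(x)·a(x) + t(x)·f(x) with s(x) ≡ x (mod f), so (x)·a(x) ≡ 3 (mod f). Multiplying by 3^(-1) ≡ 2 in F_5 gives a(x)^(-1) ≡ 2·(x) ≡ 2x (mod f). Check: (4x + 2)·(2x) = 3x^2 + 4x ≡ 1 (mod x^2 + 3x + 3).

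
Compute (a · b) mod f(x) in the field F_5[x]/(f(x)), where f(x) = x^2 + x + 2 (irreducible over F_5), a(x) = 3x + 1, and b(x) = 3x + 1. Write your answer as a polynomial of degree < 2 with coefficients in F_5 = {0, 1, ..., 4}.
a · b ≡ 2x + 3 (mod f(x))

Multiply in F_5[x]: a(x)·b(x) = (3x + 1)·(3x + 1) = 4x^2 + x + 1. This has degree ≥ 2, so divide by f(x) over F_5: 4x^2 + x + 1 = (4)·(x^2 + x + 2) + (2x + 3). Hence a·b ≡ 2x + 3 (mod f). (F_5[x]/(f) is a field with 5^2 = 25 elements since f is irreducible of degree 2.)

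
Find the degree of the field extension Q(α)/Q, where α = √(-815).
[Q(α):Q] = 2

[Q(α):Q] equals the degree of the minimal polynomial of α. Here α^2 = -815 and x^2 + 815 is irreducible (d = -815 is squarefree, ≠ 1, hence not a square), so deg(m_α) = 2. Thus [Q(α):Q] = 2.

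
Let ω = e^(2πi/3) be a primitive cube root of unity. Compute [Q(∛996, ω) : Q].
[Q(∛996, ω) : Q] = 6

[Q(∛996):Q] = 3 (min poly x^3 - 996, irreducible since 996 is not a perfect cube). [Q(ω):Q] = 2 (min poly x^2 + x + 1). Since Q(∛996) ⊂ R and ω ∉ R, we have ω ∉ Q(∛996), so x^2 + x + 1 remains irreducible over Q(∛996) and [Q(∛996, ω) : Q(∛996)] = 2. By the tower law, [Q(∛996, ω) : Q] = 3 · 2 = 6. (In fact Q(∛996, ω) is the splitting field of x^3 - 996 over Q.)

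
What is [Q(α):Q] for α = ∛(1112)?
[Q(α):Q] = 3

The minimal polynomial of α is x^3 - 1112, irreducible over Q since 1112 is not a perfect cube (so x^3 - 1112 has no rational root). Hence [Q(α):Q] = deg(m_α) = 3.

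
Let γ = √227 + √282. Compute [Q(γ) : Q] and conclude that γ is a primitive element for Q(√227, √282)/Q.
[Q(γ) : Q] = 4 (equivalently, Q(γ) = Q(√227, √282))

Obviously Q(γ) ⊆ Q(√227, √282), and [Q(√227, √282):Q] = 4 (since 227, 282 are distinct squarefree integers > 1 with 64014 not a perfect square). To show equality we compute the minimal polynomial of γ. From γ = √227 + √282: γ^2 = 227 + 2√(64014) + 282 = 509 + 2√(64014), so γ^2 - 509 = 2√(64014); squaring, (γ^2 - 509)^2 = 4·64014, i.e. γ^4 - 1018γ^2 + 259081 - 256056 = 0, i.e. γ^4 - 1018γ^2 + 3025 = 0. So γ is a root of x^4 - 1018x^2 + 3025. This polynomial is irreducible over Q: it has no rational root (each ±√227 ± √282 is irrational), and any factorization into two quadratics over Q would force √(64014) ∈ Q (pairing opposite roots) or √227, √282 ∈ Q (other pairings), all impossible. Hence [Q(γ):Q] = 4 = [Q(√227, √282):Q], so Q(γ) = Q(√227, √282).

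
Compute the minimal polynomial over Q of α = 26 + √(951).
m_α(x) = x^2 - 52x - 275

From α - 26 = √(951), squaring gives (α - 26)^2 = 951, i.e. α^2 - 52α + 676 = 951, so α^2 - 52α - 275 = 0. The discriminant of x^2 - 52x - 275 is (-52)^2 - 4·(-275) = 2704 + 1100 = 3804, and 4·(951) is not a perfect square in Q since 951 is squarefree and ≠ 1. Hence x^2 - 52x - 275 is irreducible over Q and is the minimal polynomial of α.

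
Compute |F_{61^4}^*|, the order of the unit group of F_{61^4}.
|F_{61^4}^*| = 13845840

F_{61^4} has 61^4 = 13845841 elements; its multiplicative group consists of all nonzero elements, so |F_{61^4}^*| = 13845841 - 1 = 13845840. (It is cyclic since any finite subgroup of the multiplicative group of a field is cyclic.)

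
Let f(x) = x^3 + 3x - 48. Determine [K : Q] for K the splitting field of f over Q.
[K : Q] = 6

By the rational root test, any rational root of the monic integer polynomial f(x) = x^3 + 3x - 48 must be an integer dividing the constant term -48, i.e. one of ±{1, 2, 3, 4, 6, 8, 12, 16, 24, 48}. Evaluating: f(1) = -44, f(-1) = -52, f(2) = -34, f(-2) = -62, f(3) = -12, f(-3) = -84, f(4) = 28, f(-4) = -124, f(6) = 186, f(-6) = -282, f(8) = 488, f(-8) = -584, f(12) = 1716, f(-12) = -1812, f(16) = 4096, f(-16) = -4192, f(24) = 13848, f(-24) = -13944, f(48) = 110688, f(-48) = -110784; none is 0, so f has no rational root and is therefore irreducible over Q (a cubic with no linear factor over a field is irreducible). For an irreducible cubic, the Galois group is A_3 or S_3 according as the discriminant disc(f) = -4a^3 - 27b^2 = -4·(3)^3 - 27·(-48)^2 = -62316 is or is not a square in Q. Here disc(f) = -62316 is not a perfect square in Q, so the Galois group of f over Q is not contained in A_3 and must be all of S_3. The splitting field has degree |S_3| = 6 over Q, so [K : Q] = 6.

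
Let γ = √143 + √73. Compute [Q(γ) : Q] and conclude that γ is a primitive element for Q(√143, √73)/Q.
[Q(γ) : Q] = 4 (equivalently, Q(γ) = Q(√143, √73))

Obviously Q(γ) ⊆ Q(√143, √73), and [Q(√143, √73):Q] = 4 (since 143, 73 are distinct squarefree integers > 1 with 10439 not a perfect square). To show equality we compute the minimal polynomial of γ. From γ = √143 + √73: γ^2 = 143 + 2√(10439) + 73 = 216 + 2√(10439), so γ^2 - 216 = 2√(10439); squaring, (γ^2 - 216)^2 = 4·10439, i.e. γ^4 - 432γ^2 + 46656 - 41756 = 0, i.e. γ^4 - 432γ^2 + 4900 = 0. So γ is a root of x^4 - 432x^2 + 4900. This polynomial is irreducible over Q: it has no rational root (each ±√143 ± √73 is irrational), and any factorization into two quadratics over Q would force √(10439) ∈ Q (pairing opposite roots) or √143, √73 ∈ Q (other pairings), all impossible. Hence [Q(γ):Q] = 4 = [Q(√143, √73):Q], so Q(γ) = Q(√143, √73).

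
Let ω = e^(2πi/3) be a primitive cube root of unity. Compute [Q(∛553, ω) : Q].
[Q(∛553, ω) : Q] = 6

[Q(∛553):Q] = 3 (min poly x^3 - 553, irreducible since 553 is not a perfect cube). [Q(ω):Q] = 2 (min poly x^2 + x + 1). Since Q(∛553) ⊂ R and ω ∉ R, we have ω ∉ Q(∛553), so x^2 + x + 1 remains irreducible over Q(∛553) and [Q(∛553, ω) : Q(∛553)] = 2. By the tower law, [Q(∛553, ω) : Q] = 3 · 2 = 6. (In fact Q(∛553, ω) is the splitting field of x^3 - 553 over Q.)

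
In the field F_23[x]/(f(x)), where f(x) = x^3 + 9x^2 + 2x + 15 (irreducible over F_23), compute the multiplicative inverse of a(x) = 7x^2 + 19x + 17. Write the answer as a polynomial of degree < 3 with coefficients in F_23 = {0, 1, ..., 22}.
a(x)^(-1) ≡ 2x^2 + 6x + 19 (mod f(x))

Since f is irreducible over F_23, F_23[x]/(f) is a field and a(x) ≠ 0 has an inverse. Apply the extended Euclidean algorithm to f(x) and a(x) in F_23[x]: f(x) = (10x + 7)·a(x) + (21x + 11);  a(x) = (8x)·(21x + 11) + (17). The last nonzero remainder is the constant 17 = gcd(f, a) in F_23. Back-substituting through the division chain expresses 17 = s(x)·a(x) + t(x)·f(x) with s(x) ≡ 11x^2 + 10x + 1 (mod f), so (11x^2 + 10x + 1)·a(x) ≡ 17 (mod f). Multiplying by 17^(-1) ≡ 19 in F_23 gives a(x)^(-1) ≡ 19·(11x^2 + 10x + 1) ≡ 2x^2 + 6x + 19 (mod f). Check: (7x^2 + 19x + 17)·(2x^2 + 6x + 19) = 14x^4 + 11x^3 + 5x^2 + 3x + 1 ≡ 1 (mod x^3 + 9x^2 + 2x + 15).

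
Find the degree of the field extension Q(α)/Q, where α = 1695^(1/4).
[Q(α):Q] = 4

α is a root of x^4 - 1695. By Eisenstein's criterion at the prime p = 3 (which divides the constant term 1695 but p^2 = 9 does not, since 1695 is squarefree), x^4 - 1695 is irreducible over Q. Hence [Q(α):Q] = 4.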